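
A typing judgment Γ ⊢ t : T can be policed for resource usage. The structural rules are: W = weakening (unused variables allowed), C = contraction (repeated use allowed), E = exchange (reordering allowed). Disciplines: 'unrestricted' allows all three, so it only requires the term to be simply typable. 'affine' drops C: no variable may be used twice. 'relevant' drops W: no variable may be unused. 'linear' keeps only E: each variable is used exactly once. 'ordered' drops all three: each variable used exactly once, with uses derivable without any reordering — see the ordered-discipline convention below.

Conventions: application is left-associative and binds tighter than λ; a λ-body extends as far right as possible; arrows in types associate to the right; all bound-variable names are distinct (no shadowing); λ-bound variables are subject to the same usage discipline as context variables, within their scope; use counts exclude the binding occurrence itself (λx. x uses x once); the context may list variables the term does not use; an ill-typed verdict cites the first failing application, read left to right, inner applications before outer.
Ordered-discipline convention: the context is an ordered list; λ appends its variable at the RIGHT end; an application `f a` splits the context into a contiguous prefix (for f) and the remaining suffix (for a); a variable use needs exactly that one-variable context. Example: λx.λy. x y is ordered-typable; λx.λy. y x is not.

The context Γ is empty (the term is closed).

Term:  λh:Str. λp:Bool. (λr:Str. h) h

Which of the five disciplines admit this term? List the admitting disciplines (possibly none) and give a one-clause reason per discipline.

admitted by: unrestricted
variable uses: h (bound): 2×, p (bound): 0×, r (bound): 0×
use order (left to right): h, h
typing: ✓ — Str -> Bool -> Str
ordered ✗ (needs contraction — h ×2; p, r left unused)
linear ✗ (needs contraction — h ×2; p, r left unused)
affine ✗ (needs contraction — h ×2)
relevant ✗ (p, r left unused)
unrestricted ✓ (simply typable at Str -> Bool -> Str; W, C, E all held)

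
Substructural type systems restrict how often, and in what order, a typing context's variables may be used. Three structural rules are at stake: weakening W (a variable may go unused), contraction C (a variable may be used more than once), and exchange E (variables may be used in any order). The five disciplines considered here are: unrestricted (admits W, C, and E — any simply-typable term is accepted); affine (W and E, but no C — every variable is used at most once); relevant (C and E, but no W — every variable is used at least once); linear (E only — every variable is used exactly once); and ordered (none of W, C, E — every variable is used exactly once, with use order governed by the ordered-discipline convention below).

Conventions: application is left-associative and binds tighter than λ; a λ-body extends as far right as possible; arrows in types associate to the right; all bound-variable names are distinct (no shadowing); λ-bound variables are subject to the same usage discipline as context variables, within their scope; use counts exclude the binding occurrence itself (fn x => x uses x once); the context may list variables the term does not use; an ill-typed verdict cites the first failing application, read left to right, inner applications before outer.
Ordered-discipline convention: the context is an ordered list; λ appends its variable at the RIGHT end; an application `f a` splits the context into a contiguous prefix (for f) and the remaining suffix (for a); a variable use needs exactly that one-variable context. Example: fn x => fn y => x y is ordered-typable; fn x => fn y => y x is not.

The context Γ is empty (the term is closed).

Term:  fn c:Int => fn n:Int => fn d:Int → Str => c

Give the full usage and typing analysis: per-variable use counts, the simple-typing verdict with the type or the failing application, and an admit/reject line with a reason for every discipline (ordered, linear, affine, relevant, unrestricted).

use counts: c (λ-bound)=1, n (λ-bound)=0, d (λ-bound)=0
left-to-right use order: c
typing: well-typed — term : Int → Int → (Int → Str) → Int
ordered: ✗, needs weakening: n, d unused
linear: ✗, needs weakening: n, d unused
affine: ✓, at most one use each (c, n, d)
relevant: ✗, needs weakening: n, d unused
unrestricted: ✓, simply typable at Int → Int → (Int → Str) → Int; W, C, E all held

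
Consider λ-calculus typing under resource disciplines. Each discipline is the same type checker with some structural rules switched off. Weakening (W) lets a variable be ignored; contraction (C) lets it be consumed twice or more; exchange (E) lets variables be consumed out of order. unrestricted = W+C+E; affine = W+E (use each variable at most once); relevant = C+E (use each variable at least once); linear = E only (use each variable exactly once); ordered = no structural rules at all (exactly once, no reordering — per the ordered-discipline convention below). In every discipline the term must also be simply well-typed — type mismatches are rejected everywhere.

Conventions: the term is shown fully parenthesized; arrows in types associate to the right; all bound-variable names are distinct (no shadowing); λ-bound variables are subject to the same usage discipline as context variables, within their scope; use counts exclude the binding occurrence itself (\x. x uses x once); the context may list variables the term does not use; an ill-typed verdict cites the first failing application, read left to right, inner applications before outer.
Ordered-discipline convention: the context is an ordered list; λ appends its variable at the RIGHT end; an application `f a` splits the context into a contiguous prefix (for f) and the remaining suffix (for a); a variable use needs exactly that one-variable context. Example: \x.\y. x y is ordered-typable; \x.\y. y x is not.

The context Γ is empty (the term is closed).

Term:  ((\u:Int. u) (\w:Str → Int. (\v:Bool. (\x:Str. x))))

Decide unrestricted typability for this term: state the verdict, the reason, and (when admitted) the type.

no — not simply typable
counts: u (bound)=1, w (bound)=0, v (bound)=0, x (bound)=1
use order (left to right): u, x
typing: ill-typed: an argument (Str → Int) → Bool → Str → Str mismatches the expected Int
across the five disciplines: ordered ✗ · linear ✗ · affine ✗ · relevant ✗ · unrestricted ✗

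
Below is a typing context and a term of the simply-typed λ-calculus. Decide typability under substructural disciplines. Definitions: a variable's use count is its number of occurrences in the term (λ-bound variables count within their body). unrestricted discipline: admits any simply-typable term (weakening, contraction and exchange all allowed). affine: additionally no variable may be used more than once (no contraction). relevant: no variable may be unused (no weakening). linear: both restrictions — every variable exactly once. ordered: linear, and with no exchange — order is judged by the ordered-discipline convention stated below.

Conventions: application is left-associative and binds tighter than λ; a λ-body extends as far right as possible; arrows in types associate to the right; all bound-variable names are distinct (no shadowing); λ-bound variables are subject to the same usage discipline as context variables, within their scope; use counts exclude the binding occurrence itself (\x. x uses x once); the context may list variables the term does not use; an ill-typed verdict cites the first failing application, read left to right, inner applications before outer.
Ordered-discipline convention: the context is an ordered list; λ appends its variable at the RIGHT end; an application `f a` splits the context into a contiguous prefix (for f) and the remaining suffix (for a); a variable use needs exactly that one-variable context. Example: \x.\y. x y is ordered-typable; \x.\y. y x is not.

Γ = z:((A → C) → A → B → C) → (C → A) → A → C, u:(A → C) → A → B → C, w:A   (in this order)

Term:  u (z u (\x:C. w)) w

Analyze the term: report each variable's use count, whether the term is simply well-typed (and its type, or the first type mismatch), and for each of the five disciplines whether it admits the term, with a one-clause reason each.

counts: z ×1; u ×2; w ×2; x (bound) ×0
use order (left to right): u, z, u, w, w
typing: the term checks, with type B → C
ordered: ✗, needs contraction — u ×2, w ×2; unused: x — weakening required
linear: ✗, needs contraction — u ×2, w ×2; unused: x — weakening required
affine: ✗, needs contraction — u ×2, w ×2
relevant: ✗, unused: x — weakening required
unrestricted: ✓, well-typed at B → C; no restrictions here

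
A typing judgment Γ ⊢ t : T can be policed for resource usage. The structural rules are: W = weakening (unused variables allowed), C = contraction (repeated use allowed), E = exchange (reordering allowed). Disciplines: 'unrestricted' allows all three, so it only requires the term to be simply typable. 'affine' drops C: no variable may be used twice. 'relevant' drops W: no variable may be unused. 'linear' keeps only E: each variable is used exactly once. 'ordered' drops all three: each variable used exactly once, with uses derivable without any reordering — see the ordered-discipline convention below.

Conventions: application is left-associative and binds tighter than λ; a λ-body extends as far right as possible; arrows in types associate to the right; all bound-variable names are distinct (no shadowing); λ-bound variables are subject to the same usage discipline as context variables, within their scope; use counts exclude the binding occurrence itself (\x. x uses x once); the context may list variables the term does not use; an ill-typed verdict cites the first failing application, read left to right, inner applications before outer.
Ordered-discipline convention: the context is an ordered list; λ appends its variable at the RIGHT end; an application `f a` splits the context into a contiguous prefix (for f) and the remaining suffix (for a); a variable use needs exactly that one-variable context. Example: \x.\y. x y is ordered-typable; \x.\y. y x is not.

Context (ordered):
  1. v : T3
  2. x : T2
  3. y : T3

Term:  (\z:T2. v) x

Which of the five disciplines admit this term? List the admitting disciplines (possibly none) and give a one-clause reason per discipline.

admitted by: affine, unrestricted
use counts: v=1; x=1; y=0; z [bound]=0
use order (left to right): v, x
typing: well-typed at T3
ordered: ✗, unused: y, z — weakening required
linear: ✗, unused: y, z — weakening required
affine: ✓, none of v, x, y, z used more than once
relevant: ✗, unused: y, z — weakening required
unrestricted: ✓, type-checks (T3) and nothing is barred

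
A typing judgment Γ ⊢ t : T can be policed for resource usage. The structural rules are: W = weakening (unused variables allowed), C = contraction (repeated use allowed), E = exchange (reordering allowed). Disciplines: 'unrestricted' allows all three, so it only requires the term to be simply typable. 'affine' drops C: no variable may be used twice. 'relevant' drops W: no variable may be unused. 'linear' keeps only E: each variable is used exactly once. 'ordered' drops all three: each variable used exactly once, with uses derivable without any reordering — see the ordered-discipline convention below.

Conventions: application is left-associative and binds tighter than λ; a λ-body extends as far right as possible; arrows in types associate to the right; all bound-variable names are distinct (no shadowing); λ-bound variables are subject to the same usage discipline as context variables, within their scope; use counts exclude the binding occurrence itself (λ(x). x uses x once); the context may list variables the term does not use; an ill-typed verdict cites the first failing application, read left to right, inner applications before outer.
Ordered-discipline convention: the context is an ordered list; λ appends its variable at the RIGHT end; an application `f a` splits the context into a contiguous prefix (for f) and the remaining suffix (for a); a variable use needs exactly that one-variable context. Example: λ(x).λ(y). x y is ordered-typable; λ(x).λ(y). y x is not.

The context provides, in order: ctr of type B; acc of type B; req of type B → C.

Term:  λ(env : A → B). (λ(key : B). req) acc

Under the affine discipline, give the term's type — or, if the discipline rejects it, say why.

term : (A → B) → B → C
counts: ctr ×0; acc ×1; req ×1; env (λ-bound) ×0; key (λ-bound) ×0
order of uses: req, acc
typing: the term checks, with type (A → B) → B → C
summary: ordered ✗, linear ✗, affine ✓, relevant ✗, unrestricted ✓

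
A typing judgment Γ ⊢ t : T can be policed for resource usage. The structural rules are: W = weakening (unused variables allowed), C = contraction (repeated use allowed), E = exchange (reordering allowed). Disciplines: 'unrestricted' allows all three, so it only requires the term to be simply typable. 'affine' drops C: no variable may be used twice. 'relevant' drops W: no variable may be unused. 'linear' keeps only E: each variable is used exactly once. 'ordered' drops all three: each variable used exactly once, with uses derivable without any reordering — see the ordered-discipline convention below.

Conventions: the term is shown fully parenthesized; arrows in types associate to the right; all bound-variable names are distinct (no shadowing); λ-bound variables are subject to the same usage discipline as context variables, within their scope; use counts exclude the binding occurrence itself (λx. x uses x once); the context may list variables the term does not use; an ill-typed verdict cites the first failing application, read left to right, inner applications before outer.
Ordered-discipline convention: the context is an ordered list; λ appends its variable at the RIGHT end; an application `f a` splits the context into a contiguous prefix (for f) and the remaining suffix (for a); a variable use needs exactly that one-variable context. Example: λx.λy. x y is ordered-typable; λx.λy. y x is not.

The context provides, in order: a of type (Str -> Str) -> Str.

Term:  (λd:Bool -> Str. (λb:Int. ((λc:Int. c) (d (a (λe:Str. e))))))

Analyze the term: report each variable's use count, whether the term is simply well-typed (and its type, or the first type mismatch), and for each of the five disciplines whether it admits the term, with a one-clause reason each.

use counts: a: 1×; d [bound]: 1×; b [bound]: 0×; c [bound]: 1×; e [bound]: 1×
order of uses: c, d, a, e
typing: ill-typed: an argument Str mismatches the expected Bool
ordered ✗ (fails simple typing)
linear ✗ (a type mismatch blocks all five)
affine ✗ (the type mismatch rejects it)
relevant ✗ (not simply typable)
unrestricted ✗ (fails simple typing)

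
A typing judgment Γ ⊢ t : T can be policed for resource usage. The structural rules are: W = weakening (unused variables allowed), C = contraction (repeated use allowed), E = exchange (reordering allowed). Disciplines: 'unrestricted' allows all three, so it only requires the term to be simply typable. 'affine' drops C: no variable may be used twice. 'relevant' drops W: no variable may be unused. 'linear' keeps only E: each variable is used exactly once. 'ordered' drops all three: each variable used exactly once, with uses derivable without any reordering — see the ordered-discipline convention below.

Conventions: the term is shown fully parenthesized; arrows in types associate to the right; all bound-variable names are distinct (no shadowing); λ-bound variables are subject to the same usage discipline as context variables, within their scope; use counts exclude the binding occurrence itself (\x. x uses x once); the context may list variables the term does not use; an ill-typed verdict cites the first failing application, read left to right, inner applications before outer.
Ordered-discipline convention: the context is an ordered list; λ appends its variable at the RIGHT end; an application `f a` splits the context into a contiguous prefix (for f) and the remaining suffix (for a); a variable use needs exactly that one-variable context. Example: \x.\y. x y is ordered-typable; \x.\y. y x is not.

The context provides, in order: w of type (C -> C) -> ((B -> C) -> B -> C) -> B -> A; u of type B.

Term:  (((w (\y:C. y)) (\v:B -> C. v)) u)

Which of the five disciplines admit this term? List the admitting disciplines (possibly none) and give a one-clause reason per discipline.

admitted by: ordered, linear, affine, relevant, unrestricted
usage: w=1; u=1; y [bound]=1; v [bound]=1
use order (left to right): w, y, v, u
typing: ✓ — A
ordered: ✓, one use each (w, u, y, v); ordered split holds
linear: ✓, w, u, y, v: one use apiece
affine: ✓, no duplicate uses among w, u, y, v
relevant: ✓, none of w, u, y, v goes unused
unrestricted: ✓, type-checks (A) and nothing is barred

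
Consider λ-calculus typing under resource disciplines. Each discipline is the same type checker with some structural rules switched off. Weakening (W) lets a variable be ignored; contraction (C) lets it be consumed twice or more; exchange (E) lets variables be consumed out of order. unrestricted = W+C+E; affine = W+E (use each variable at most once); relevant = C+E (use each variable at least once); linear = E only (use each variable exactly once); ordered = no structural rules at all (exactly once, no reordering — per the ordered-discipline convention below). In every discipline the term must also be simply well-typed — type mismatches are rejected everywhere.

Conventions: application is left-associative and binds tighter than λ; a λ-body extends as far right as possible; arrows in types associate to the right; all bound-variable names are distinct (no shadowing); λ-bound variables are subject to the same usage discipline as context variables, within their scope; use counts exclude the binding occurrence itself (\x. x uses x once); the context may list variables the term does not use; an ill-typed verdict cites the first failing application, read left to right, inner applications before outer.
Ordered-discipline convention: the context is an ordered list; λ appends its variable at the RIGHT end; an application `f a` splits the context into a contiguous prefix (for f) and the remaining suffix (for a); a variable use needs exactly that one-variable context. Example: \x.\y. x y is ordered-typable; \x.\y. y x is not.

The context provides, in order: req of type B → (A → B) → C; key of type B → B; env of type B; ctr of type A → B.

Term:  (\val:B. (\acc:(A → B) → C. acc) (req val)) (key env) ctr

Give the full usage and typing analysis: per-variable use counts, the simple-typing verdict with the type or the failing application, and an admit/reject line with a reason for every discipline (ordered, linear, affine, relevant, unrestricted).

use counts: req: 1; key: 1; env: 1; ctr: 1; val (bound): 1; acc (bound): 1
order of uses: acc, req, val, key, env, ctr
typing: ✓ — C
ordered: ✓ — req, key, env, ctr, val, acc once each; derivable with no W/C/E
linear: ✓ — exactly-once usage across req, key, env, ctr, val, acc
affine: ✓ — at most one use each (req, key, env, ctr, val, acc)
relevant: ✓ — none of req, key, env, ctr, val, acc goes unused
unrestricted: ✓ — type-checks (C) and nothing is barred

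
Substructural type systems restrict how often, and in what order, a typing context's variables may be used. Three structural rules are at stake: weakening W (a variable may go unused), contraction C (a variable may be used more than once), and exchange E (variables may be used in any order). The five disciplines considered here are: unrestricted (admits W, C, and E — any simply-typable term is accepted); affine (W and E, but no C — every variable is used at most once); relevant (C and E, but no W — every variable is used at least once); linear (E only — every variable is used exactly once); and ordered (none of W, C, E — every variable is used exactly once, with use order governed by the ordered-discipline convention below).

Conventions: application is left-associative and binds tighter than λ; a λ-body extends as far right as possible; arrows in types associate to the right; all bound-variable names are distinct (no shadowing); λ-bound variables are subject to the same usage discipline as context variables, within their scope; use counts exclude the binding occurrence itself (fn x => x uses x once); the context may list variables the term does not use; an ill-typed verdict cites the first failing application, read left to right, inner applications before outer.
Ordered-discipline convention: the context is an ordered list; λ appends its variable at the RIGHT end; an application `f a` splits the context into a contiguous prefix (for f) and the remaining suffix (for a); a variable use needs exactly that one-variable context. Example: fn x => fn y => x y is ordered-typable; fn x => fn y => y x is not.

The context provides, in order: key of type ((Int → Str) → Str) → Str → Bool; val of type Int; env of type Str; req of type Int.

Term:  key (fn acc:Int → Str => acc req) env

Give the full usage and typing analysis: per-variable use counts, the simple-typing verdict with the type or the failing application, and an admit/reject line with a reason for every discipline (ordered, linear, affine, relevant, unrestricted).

variable uses: key: 1; val: 0; env: 1; req: 1; acc (λ-bound): 1
use order (left to right): key, acc, req, env
typing: the term checks, with type Bool
ordered ✗ (val never used (weakening))
linear ✗ (val never used (weakening))
affine ✓ (no duplicate uses among key, val, env, req, acc)
relevant ✗ (val never used (weakening))
unrestricted ✓ (typability at Bool is all that's needed)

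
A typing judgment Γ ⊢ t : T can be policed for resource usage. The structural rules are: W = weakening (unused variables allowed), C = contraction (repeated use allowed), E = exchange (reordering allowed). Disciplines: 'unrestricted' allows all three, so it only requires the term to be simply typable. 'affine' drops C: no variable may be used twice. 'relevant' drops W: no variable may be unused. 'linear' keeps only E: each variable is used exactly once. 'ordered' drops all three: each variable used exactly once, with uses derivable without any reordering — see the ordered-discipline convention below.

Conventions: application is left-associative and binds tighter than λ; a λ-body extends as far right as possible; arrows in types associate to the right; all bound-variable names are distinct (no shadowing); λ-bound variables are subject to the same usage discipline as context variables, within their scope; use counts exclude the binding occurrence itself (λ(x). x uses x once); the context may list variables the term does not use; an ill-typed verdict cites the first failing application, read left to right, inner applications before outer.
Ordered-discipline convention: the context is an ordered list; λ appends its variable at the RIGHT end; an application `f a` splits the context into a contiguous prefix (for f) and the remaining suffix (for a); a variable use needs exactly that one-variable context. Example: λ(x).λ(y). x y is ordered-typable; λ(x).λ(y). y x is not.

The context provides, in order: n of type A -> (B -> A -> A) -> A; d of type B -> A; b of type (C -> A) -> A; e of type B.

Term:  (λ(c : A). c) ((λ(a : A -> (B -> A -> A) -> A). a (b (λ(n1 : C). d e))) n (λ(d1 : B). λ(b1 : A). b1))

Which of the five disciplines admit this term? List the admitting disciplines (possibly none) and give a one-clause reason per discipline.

admitted in: affine, unrestricted
usage: n=1, d=1, b=1, e=1, c [bound]=1, a [bound]=1, n1 [bound]=0, d1 [bound]=0, b1 [bound]=1
uses in reading order: c, a, b, d, e, n, b1
typing: the term checks, with type A
ordered ✗ (n1, d1 left unused)
linear ✗ (n1, d1 left unused)
affine ✓ (none of n, d, b, e, c, a, n1, d1, b1 used more than once)
relevant ✗ (n1, d1 left unused)
unrestricted ✓ (typability at A is all that's needed)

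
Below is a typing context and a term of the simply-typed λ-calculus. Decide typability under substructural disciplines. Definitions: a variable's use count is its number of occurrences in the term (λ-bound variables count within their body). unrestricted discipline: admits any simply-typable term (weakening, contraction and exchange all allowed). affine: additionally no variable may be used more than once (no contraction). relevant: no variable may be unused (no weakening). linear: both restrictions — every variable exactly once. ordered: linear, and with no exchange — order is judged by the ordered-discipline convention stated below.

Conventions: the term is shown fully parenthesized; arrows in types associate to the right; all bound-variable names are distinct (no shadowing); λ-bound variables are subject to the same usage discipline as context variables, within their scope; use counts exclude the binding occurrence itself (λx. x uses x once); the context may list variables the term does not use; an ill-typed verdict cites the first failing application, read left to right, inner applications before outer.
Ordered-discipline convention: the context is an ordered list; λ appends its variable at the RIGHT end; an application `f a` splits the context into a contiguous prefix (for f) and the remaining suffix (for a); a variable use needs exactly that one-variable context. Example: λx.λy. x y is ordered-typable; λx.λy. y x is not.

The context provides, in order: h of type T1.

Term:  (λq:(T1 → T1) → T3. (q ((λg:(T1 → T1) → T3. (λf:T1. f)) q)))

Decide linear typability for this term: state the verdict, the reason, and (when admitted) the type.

no — q ×2 used more than once (contraction); h, g never used (weakening)
use counts: h: 0, q (bound): 2, g (bound): 0, f (bound): 1
use order (left to right): q, f, q
typing: ✓ — ((T1 → T1) → T3) → T3
per-discipline verdicts: ordered ✗; linear ✗; affine ✗; relevant ✗; unrestricted ✓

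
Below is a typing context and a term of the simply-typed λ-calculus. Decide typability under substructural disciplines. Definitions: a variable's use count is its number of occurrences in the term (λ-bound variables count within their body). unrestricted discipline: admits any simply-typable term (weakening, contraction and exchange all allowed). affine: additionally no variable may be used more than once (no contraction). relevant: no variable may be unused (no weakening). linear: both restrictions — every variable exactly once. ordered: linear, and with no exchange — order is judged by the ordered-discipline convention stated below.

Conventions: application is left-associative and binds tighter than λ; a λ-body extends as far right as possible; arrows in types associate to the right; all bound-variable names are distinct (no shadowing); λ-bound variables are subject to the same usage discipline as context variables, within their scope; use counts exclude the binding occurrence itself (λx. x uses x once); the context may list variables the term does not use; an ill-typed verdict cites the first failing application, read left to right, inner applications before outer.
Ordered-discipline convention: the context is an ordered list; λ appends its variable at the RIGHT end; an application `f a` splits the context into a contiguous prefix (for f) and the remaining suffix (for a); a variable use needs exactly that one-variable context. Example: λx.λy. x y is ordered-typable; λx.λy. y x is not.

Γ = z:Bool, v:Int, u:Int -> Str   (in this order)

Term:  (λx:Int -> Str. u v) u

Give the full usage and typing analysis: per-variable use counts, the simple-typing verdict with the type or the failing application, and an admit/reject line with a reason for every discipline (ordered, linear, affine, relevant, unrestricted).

use counts: z=0; v=1; u=2; x [bound]=0
uses in reading order: u, v, u
typing: the term checks, with type Str
ordered: ✗ — repeated use of u ×2; needs weakening: z, x unused
linear: ✗ — repeated use of u ×2; needs weakening: z, x unused
affine: ✗ — repeated use of u ×2
relevant: ✗ — needs weakening: z, x unused
unrestricted: ✓ — well-typed at Str; no restrictions here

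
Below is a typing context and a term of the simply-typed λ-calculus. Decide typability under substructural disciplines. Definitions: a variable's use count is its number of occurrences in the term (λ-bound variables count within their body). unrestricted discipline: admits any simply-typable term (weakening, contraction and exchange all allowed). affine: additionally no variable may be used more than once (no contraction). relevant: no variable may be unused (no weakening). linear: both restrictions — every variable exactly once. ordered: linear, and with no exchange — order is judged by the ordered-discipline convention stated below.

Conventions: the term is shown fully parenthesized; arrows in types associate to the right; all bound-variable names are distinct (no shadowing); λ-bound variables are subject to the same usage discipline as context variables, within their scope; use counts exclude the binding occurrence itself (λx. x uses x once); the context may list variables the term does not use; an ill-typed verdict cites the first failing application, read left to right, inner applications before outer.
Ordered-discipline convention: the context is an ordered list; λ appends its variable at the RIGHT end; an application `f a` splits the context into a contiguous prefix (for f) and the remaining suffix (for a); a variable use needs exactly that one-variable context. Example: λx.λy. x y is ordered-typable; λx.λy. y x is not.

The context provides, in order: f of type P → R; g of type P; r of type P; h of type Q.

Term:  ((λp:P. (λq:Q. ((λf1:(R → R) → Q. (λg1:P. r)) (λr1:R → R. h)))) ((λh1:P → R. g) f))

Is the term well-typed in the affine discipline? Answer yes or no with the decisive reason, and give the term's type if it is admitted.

yes — at most one use each (f, g, r, h, p, q, f1, g1, r1, h1); term : Q → P → P
use counts: f=1; g=1; r=1; h=1; p (λ-bound)=0; q (λ-bound)=0; f1 (λ-bound)=0; g1 (λ-bound)=0; r1 (λ-bound)=0; h1 (λ-bound)=0
uses in reading order: r, h, g, f
typing: well-typed — term : Q → P → P
per-discipline verdicts: ordered ✗, linear ✗, affine ✓, relevant ✗, unrestricted ✓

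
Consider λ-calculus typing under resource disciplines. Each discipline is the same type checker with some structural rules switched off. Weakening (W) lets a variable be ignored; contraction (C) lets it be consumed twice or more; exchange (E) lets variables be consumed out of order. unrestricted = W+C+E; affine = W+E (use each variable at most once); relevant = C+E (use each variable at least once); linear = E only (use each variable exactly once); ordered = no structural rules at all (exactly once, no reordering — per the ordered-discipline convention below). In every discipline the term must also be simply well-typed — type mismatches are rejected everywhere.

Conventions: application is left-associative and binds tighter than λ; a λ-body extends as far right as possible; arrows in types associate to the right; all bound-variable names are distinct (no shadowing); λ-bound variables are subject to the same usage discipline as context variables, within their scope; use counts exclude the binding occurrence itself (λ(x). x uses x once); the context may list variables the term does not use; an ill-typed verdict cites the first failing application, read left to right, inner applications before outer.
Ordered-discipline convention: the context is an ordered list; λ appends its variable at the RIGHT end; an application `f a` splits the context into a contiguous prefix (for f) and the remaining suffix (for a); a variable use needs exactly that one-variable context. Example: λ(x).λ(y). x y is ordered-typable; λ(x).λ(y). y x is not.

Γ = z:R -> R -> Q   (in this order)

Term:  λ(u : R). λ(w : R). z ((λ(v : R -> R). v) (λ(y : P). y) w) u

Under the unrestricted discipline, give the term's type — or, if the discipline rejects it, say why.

not well-typed under unrestricted — the type mismatch rejects it
usage: z: 1, u [bound]: 1, w [bound]: 1, v [bound]: 1, y [bound]: 1
use order (left to right): z, v, y, w, u
typing: ill-typed: argument of type P -> P where R -> R is required
all disciplines: ordered ✗ · linear ✗ · affine ✗ · relevant ✗ · unrestricted ✗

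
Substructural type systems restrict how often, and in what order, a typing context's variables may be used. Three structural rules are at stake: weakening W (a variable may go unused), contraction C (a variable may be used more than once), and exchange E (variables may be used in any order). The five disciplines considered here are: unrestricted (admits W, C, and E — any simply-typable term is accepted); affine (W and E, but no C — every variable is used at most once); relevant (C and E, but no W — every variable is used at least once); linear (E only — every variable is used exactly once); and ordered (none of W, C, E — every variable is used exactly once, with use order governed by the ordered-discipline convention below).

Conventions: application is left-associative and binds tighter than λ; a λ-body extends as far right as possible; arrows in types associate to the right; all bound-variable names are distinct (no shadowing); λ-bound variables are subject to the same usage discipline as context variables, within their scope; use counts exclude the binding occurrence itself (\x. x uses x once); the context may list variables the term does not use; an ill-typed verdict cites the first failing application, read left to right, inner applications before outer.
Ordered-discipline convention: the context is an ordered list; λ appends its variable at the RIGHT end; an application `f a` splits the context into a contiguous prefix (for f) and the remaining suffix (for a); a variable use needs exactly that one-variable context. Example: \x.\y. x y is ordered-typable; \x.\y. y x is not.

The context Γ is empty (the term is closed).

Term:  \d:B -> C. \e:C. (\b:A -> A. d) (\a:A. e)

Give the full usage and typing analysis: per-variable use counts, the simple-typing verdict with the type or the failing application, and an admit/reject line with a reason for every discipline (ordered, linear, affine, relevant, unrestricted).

use counts: d (λ-bound): 1; e (λ-bound): 1; b (λ-bound): 0; a (λ-bound): 0
order of uses: d, e
typing: ill-typed: an argument A -> C mismatches the expected A -> A
ordered: ✗ — not simply typable
linear: ✗ — fails simple typing
affine: ✗ — a type mismatch blocks all five
relevant: ✗ — the type mismatch rejects it
unrestricted: ✗ — not simply typable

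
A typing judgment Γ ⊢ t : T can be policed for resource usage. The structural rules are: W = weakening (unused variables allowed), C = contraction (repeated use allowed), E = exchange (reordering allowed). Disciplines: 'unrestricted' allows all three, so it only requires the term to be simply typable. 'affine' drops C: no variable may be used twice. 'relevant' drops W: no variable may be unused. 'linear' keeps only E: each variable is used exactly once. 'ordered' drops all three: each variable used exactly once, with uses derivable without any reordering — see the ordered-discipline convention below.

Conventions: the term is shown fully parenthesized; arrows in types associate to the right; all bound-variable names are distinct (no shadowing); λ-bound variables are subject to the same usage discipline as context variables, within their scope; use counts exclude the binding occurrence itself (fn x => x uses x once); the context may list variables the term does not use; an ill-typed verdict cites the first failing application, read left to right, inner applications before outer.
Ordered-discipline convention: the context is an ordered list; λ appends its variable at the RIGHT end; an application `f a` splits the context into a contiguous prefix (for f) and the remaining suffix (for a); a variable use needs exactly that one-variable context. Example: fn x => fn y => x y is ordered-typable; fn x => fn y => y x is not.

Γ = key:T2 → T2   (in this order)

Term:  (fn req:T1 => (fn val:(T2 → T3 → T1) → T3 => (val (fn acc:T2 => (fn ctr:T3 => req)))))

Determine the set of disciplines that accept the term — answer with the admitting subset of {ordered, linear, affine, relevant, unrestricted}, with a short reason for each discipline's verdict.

admitted in: affine, unrestricted
use counts: key: 0×; req [bound]: 1×; val [bound]: 1×; acc [bound]: 0×; ctr [bound]: 0×
left-to-right use order: val, req
typing: the term checks, with type T1 → ((T2 → T3 → T1) → T3) → T3
ordered: ✗, needs weakening: key, acc, ctr unused
linear: ✗, needs weakening: key, acc, ctr unused
affine: ✓, at most one use each (key, req, val, acc, ctr)
relevant: ✗, needs weakening: key, acc, ctr unused
unrestricted: ✓, typability at T1 → ((T2 → T3 → T1) → T3) → T3 is all that's needed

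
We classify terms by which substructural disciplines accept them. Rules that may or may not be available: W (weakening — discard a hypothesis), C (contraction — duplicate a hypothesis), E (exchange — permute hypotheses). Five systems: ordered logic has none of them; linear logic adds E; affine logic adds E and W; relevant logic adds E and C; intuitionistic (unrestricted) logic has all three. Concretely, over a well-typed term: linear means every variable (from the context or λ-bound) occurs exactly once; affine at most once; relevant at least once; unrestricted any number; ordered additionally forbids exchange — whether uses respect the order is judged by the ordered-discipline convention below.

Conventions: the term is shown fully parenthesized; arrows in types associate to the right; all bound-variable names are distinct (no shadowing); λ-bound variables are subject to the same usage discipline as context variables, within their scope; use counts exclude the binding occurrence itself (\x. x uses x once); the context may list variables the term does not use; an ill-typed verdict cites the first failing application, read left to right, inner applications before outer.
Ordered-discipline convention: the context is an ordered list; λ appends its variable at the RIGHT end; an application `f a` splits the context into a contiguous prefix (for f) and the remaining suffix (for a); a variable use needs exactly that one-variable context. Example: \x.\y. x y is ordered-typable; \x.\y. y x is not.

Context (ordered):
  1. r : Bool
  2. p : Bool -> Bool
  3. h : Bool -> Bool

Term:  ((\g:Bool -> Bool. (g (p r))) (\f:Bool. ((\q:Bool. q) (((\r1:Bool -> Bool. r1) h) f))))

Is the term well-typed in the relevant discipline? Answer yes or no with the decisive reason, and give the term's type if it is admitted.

yes — at least one use each (r, p, h, g, f, q, r1); term : Bool
usage: r: 1; p: 1; h: 1; g (bound): 1; f (bound): 1; q (bound): 1; r1 (bound): 1
left-to-right use order: g, p, r, q, r1, h, f
typing: the term checks, with type Bool
per-discipline verdicts: ordered ✗; linear ✓; affine ✓; relevant ✓; unrestricted ✓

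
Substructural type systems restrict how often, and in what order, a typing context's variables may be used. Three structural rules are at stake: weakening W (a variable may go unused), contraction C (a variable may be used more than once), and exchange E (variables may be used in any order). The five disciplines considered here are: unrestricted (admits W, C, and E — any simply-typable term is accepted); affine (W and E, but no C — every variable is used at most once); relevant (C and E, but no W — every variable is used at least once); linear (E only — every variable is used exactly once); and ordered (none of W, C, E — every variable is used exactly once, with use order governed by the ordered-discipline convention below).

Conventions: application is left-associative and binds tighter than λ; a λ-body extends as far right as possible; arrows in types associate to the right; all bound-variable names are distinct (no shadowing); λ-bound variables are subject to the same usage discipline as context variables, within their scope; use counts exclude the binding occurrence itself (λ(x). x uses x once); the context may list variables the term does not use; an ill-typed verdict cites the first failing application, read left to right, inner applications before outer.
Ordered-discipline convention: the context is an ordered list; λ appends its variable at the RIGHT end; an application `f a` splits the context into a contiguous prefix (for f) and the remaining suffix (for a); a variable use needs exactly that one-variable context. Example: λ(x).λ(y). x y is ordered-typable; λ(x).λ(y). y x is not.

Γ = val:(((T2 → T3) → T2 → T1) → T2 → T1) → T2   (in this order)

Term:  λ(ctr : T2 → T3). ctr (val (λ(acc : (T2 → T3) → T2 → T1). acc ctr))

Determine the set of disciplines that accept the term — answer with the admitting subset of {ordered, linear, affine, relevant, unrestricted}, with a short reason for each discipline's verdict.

admitted by: relevant, unrestricted
variable uses: val=1; ctr (λ-bound)=2; acc (λ-bound)=1
use order (left to right): ctr, val, acc, ctr
typing: well-typed — term : (T2 → T3) → T3
ordered: ✗ — uses contraction: ctr ×2
linear: ✗ — uses contraction: ctr ×2
affine: ✗ — uses contraction: ctr ×2
relevant: ✓ — none of val, ctr, acc goes unused
unrestricted: ✓ — typability at (T2 → T3) → T3 is all that's needed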